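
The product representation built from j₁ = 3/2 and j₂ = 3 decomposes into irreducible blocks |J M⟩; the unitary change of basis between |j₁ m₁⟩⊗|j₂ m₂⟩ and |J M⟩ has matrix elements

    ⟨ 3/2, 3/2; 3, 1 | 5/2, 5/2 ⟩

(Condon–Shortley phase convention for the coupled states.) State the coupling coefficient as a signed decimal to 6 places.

+√(3/28) = +0.327327

√[6·2!1!4!/8! · 3!0!4!2!5!0!] = √(1728/7)
  +(−1)^0/∏(0,2,0,4,1,0)! = 1/48  (running 1/48)
⟨..|..⟩ = √(1728/7)·(1/48) = +0.327327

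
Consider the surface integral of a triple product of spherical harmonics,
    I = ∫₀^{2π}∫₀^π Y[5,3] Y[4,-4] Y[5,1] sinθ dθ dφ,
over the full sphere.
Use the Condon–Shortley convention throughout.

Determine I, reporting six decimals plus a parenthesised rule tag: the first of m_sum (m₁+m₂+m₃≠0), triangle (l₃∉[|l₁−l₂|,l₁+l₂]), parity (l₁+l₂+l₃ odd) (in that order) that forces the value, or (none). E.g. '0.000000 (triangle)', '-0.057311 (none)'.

-0.168084 (none)

Rules hold: Σm=0, L=14 even, 1≤5≤9.
N = 11·9·11 = 1089
Δ = 4!·6!·4!/15! = 1/3153150
Racah Σ t=0..4: t=0:+1/69120 t=1:−1/1728 t=2:+1/576 t=3:−1/1728 t=4:+1/69120 = 7/11520
⇒ 3j(5 4 5; 0 0 0)² = 2/143, sgn -1
Racah Σ t=0..0: t=0:+1/27648 = 1/27648
⇒ 3j(5 4 5; 3 -4 1)² = 10/429, sgn +1
4πI² = N·(3j₀)²·(3jₘ)² = 60/169
I = -1·√(0.35503/4π) = -0.16808437
No selection rule forces the value: the integral is nonzero (none).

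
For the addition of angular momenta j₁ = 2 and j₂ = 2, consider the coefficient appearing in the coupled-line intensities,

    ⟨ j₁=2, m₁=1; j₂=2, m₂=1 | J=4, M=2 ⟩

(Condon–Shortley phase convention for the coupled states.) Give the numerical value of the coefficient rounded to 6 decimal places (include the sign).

+0.755929  (= +√(4/7))

triangle: 0!×4!×4!/9! = 576/362880
(j±m)!: 3!×1!×3!×1!×6!×2! = 51840
prefactor² = (2J+1)×Δ×N² = 5184/7
  k=0: +1/(0!×0!×1!×3!×3!×1!) = 1/36
Σ = 1/36  ⇒  CG² = 5184/7×(1/36)² = 4/7
CG = +√(4/7) = +0.755929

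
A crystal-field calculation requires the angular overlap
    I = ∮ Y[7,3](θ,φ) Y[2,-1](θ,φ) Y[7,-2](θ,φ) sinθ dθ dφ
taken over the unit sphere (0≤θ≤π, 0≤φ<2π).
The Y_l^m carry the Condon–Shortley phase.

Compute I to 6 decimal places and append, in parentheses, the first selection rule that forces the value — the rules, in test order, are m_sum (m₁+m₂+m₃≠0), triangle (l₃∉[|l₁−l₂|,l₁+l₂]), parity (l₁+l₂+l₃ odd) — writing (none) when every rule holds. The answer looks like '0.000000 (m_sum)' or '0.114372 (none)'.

Checks pass: Σm=0; 16 even; l₃=7∈[5,9].
(2·7+1)(2·2+1)(2·7+1) = 1125
Δ: 2! 12! 2! / 17! → 1/185640
sum: t=0:+1/2419200 t=1:−1/518400 t=2:+1/2419200 = -1/907200
3j²(7 2 7; 0 0 0) = Δ·Π!·Σ² = 56/3315  (sign +1)
sum: t=0:+1/1935360 t=1:−1/4354560 = 1/3483648
3j²(7 2 7; 3 -1 -2) = Δ·Π!·Σ² = 125/12376  (sign -1)
combine: 4πI² = 1125·56/3315·125/12376 = 9375/48841
take √, sign -1: I = -0.12359145
No selection rule forces the value: the integral is nonzero (none).

-0.123591 (none)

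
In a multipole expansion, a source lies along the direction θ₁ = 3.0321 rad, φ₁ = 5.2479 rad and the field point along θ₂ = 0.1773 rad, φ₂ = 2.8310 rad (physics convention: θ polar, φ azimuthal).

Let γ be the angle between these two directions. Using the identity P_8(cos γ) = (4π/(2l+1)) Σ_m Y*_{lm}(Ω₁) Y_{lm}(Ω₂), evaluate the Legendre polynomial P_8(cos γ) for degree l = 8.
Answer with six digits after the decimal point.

0.758564

Term-by-term m-sum for l=8 (normalisation 4π/17 = 0.739198):
  term(m=-8) = +0.000000+0.000000i   from Y*(Ω₁)=-0.000000-0.000000i, Y(Ω₂)=-0.000000+0.000000i
  term(m=-7) = +0.000000+0.000000i   from Y*(Ω₁)=-0.000000+0.000000i, Y(Ω₂)=+0.000006-0.000009i
  term(m=-6) = -0.000000+0.000000i   from Y*(Ω₁)=+0.000009+0.000001i, Y(Ω₂)=-0.000044+0.000147i
  term(m=-5) = -0.000000+0.000000i   from Y*(Ω₁)=-0.000067-0.000133i, Y(Ω₂)=-0.000028-0.001575i
  term(m=-4) = -0.000022-0.000005i   from Y*(Ω₁)=-0.001011+0.001573i, Y(Ω₂)=+0.003889+0.011411i
  term(m=-3) = -0.000673-0.000976i   from Y*(Ω₁)=+0.017418+0.000623i, Y(Ω₂)=-0.040569-0.054600i
  term(m=-2) = +0.003755-0.030776i   from Y*(Ω₁)=-0.055259-0.101206i, Y(Ω₂)=+0.218647+0.156486i
  term(m=-1) = +0.236306-0.209227i   from Y*(Ω₁)=-0.247258+0.416719i, Y(Ω₂)=-0.620199-0.199072i
  term(m=+0) = +0.547465+0.000000i   from Y*(Ω₁)=+0.925217-0.000000i, Y(Ω₂)=+0.591715+0.000000i
  term(m=+1) = +0.236306+0.209227i   from Y*(Ω₁)=+0.247258+0.416719i, Y(Ω₂)=+0.620199-0.199072i
  term(m=+2) = +0.003755+0.030776i   from Y*(Ω₁)=-0.055259+0.101206i, Y(Ω₂)=+0.218647-0.156486i
  term(m=+3) = -0.000673+0.000976i   from Y*(Ω₁)=-0.017418+0.000623i, Y(Ω₂)=+0.040569-0.054600i
  term(m=+4) = -0.000022+0.000005i   from Y*(Ω₁)=-0.001011-0.001573i, Y(Ω₂)=+0.003889-0.011411i
  term(m=+5) = -0.000000-0.000000i   from Y*(Ω₁)=+0.000067-0.000133i, Y(Ω₂)=+0.000028-0.001575i
  term(m=+6) = -0.000000-0.000000i   from Y*(Ω₁)=+0.000009-0.000001i, Y(Ω₂)=-0.000044-0.000147i
  term(m=+7) = +0.000000-0.000000i   from Y*(Ω₁)=+0.000000+0.000000i, Y(Ω₂)=-0.000006-0.000009i
  term(m=+8) = +0.000000-0.000000i   from Y*(Ω₁)=-0.000000+0.000000i, Y(Ω₂)=-0.000000-0.000000i
Σ over m = +1.026198-0.000000i; ×(4π/17) → +0.758564-0.000000i. Real part: 0.758564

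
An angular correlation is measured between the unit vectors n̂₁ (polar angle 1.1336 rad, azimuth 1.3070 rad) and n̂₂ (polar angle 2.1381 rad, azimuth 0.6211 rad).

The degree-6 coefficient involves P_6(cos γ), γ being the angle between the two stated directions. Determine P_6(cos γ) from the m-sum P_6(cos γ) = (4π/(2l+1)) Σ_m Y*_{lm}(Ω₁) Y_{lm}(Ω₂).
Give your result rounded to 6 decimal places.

Summing Y*_{l m}(θ₁,φ₁)·Y_{l m}(θ₂,φ₂) over m ∈ [−6, 6]; prefactor 4π/(2·6+1) = 0.966644:
  m=-6: Y*=(0.003200, 0.267051)  Y=(-0.144908, 0.095980)  product (-0.026095, -0.038391)
  m=-5: Y*=(0.418746, 0.107733)  Y=(0.383392, 0.013844)  product (0.159052, 0.047101)
  m=-4: Y*=(0.115174, -0.203219)  Y=(-0.310976, -0.239954)  product (-0.084580, 0.035560)
  m=-3: Y*=(0.149961, 0.148175)  Y=(0.010674, 0.035446)  product (-0.003652, 0.006897)
  m=-2: Y*=(0.269370, -0.156959)  Y=(-0.108103, 0.317057)  product (0.020645, 0.102373)
  m=-1: Y*=(0.028121, 0.104116)  Y=(0.138340, -0.098992)  product (0.014197, 0.011620)
  m=+0: Y*=(0.319805, -0.000000)  Y=(0.293457, 0.000000)  product (0.093849, 0.000000)
  m=+1: Y*=(-0.028121, 0.104116)  Y=(-0.138340, -0.098992)  product (0.014197, -0.011620)
  m=+2: Y*=(0.269370, 0.156959)  Y=(-0.108103, -0.317057)  product (0.020645, -0.102373)
  m=+3: Y*=(-0.149961, 0.148175)  Y=(-0.010674, 0.035446)  product (-0.003652, -0.006897)
  m=+4: Y*=(0.115174, 0.203219)  Y=(-0.310976, 0.239954)  product (-0.084580, -0.035560)
  m=+5: Y*=(-0.418746, 0.107733)  Y=(-0.383392, 0.013844)  product (0.159052, -0.047101)
  m=+6: Y*=(0.003200, -0.267051)  Y=(-0.144908, -0.095980)  product (-0.026095, 0.038391)
Accumulated sum (0.252985, 0.000000); after 4π/(2l+1) scaling, (0.244546, 0.000000) ⇒ P_6 = 0.244546

0.244546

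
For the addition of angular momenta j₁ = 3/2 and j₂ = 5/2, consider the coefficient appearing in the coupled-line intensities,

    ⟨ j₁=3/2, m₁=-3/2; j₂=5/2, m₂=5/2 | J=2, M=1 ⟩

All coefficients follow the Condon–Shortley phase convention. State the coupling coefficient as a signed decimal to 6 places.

j₁+j₂−J=2  J+j₁−j₂=1  J−j₁+j₂=3  j₁+j₂+J+1=7
(j₁±m₁, j₂±m₂, J±M) = (0,3,5,0,3,1)
P² = 360/7
sum k=2..2:
  [2] +1/12 = 1/12
S = 1/12
C² = P²·S² = 5/14 ; C = +0.597614

+√(5/14) ≈ +0.597614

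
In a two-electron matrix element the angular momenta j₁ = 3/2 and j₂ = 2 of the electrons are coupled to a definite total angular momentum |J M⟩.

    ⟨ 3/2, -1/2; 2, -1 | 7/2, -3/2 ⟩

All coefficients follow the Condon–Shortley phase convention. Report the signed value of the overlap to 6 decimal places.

+0.755929  (= +√(4/7))

√[8·0!3!4!/8! · 1!2!1!3!2!5!] = √(576/7)
  +(−1)^0/∏(0,0,2,1,1,3)! = 1/12  (running 1/12)
⟨..|..⟩ = √(576/7)·(1/12) = +0.755929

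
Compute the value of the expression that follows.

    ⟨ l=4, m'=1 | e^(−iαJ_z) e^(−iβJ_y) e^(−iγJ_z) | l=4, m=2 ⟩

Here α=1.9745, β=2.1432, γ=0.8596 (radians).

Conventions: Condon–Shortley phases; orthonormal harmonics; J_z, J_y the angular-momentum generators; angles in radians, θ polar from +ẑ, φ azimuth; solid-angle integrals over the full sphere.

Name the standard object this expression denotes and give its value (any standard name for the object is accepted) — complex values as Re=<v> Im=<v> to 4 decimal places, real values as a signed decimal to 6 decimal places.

Wigner D-matrix element, Re=-0.4001 Im=0.2464

This is a Wigner D-matrix element — the rotation-matrix element ⟨l m'| R(α,β,γ) |l m⟩ in the angular-momentum basis.
D^4_{1,2}(1.9745,2.1432,0.8596) = e^{-i·1·1.9745}·d^4_{1,2}(2.1432)·e^{-i·2·0.8596}. Compute d first:
With c≡cos(β/2)=0.478720 and s≡sin(β/2)=0.877968, N=[120·6·720·2]^{1/2}=1018.233765
Admissible k: 1..3 (factorial args all ≥0)
  k=1: (−1)^0·1018.2338/(240)·0.4787^7·0.8780^1 = +0.021463
  k=2: (−1)^1·1018.2338/(48)·0.4787^5·0.8780^3 = -0.360952
  k=3: (−1)^2·1018.2338/(72)·0.4787^3·0.8780^5 = +0.809380
d^4_{1,2}(2.1432) = +0.021463 -0.360952 +0.809380 = +0.469890
D = (-0.392827-0.919612i)·(+0.469890)·(-0.147860-0.989008i) = -0.400074+0.246449i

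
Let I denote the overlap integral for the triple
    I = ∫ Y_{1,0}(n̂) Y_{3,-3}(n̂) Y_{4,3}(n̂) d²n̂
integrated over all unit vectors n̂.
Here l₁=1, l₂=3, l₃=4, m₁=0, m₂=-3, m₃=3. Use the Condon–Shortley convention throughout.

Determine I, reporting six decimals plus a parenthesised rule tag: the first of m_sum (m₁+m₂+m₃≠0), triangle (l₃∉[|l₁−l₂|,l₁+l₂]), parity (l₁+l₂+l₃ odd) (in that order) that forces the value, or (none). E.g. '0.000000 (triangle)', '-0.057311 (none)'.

-0.162868 (none)

Checks pass: Σm=0; 8 even; l₃=4∈[2,4].
(2·1+1)(2·3+1)(2·4+1) = 189
Δ: 0! 2! 6! / 9! → 1/252
sum: t=0:+1/36 = 1/36
3j²(1 3 4; 0 0 0) = Δ·Π!·Σ² = 4/63  (sign +1)
sum: t=0:+1/720 = 1/720
3j²(1 3 4; 0 -3 3) = Δ·Π!·Σ² = 1/36  (sign -1)
combine: 4πI² = 189·4/63·1/36 = 1/3
take √, sign -1: I = -0.16286750
No selection rule forces the value: the integral is nonzero (none).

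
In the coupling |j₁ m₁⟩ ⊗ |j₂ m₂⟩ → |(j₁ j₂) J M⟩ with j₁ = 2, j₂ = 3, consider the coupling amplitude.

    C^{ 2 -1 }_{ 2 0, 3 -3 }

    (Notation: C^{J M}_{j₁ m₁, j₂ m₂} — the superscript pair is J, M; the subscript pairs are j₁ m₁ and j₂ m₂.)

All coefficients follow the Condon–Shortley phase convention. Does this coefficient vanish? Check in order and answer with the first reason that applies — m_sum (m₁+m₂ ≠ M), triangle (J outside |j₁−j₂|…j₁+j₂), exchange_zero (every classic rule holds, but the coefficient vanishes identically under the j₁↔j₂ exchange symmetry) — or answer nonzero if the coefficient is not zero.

m_sum

m-sum: m₁+m₂ = 0+(-3) = -3, M = -1  ✗ ⇒ coefficient is 0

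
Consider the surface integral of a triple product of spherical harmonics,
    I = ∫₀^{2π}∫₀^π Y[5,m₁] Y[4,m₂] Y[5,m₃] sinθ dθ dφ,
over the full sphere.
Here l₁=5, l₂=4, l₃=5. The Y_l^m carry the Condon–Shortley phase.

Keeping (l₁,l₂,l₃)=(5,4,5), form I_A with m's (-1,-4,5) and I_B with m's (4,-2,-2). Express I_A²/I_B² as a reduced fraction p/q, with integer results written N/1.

Shared (l₁,l₂,l₃)=(5,4,5): N and (l;000)² cancel in I_A²/I_B².
A: Δ = 4!·6!·4!/15! = 1/3153150; Racah Σ t=0..0: t=0:+1/414720 = 1/414720; ⇒ 3j(5 4 5; -1 -4 5)² = 2/429, sgn +1
B: Δ = 4!·6!·4!/15! = 1/3153150; Racah Σ t=0..1: t=0:+1/11520 t=1:−1/25920 = 1/20736; ⇒ 3j(5 4 5; 4 -2 -2)² = 5/429, sgn -1
I_A²/I_B² = (2/429)/(5/429) = 2/5

2/5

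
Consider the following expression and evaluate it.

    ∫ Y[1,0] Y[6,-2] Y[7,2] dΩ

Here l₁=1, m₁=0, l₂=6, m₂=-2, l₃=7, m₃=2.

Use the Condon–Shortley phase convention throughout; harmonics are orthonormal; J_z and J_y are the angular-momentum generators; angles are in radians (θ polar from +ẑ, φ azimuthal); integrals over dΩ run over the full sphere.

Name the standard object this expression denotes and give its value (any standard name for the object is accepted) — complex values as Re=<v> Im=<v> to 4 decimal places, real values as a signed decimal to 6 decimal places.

Gaunt coefficient, +0.234717

This is a Gaunt coefficient — the integral of a triple product of spherical harmonics over the sphere.
Checks pass: Σm=0; 14 even; l₃=7∈[5,7].
(2·1+1)(2·6+1)(2·7+1) = 585
Δ: 0! 2! 12! / 15! → 1/1365
sum: t=0:+1/518400 = 1/518400
3j²(1 6 7; 0 0 0) = Δ·Π!·Σ² = 7/195  (sign -1)
sum: t=0:+1/967680 = 1/967680
3j²(1 6 7; 0 -2 2) = Δ·Π!·Σ² = 3/91  (sign -1)
combine: 4πI² = 585·7/195·3/91 = 9/13
take √, sign +1: I = 0.23471705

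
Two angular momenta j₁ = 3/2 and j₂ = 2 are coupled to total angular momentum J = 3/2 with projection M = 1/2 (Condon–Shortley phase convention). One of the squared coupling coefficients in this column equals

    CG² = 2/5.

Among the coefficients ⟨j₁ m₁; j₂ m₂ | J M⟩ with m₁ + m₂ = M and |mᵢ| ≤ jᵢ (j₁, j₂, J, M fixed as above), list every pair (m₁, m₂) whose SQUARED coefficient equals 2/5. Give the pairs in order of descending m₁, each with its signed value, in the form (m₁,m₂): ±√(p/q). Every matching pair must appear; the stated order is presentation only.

Admissible pairs with m₁+m₂ = M = 1/2: (-3/2,2), (-1/2,1), (1/2,0), (3/2,-1)
  (m₁,m₂)=(3/2,-1): CG² = 2/5, CG = +√(2/5)   ← matches the target
  (m₁,m₂)=(1/2,0): CG² = 1/5, CG = −√(1/5)
  (m₁,m₂)=(-1/2,1): CG² = 0/1, CG = 0
  (m₁,m₂)=(-3/2,2): CG² = 2/5, CG = +√(2/5)   ← matches the target
Pairs with CG² = 2/5: (3/2,-1): +√(2/5); (-3/2,2): +√(2/5)

(3/2,-1): +√(2/5); (-3/2,2): +√(2/5)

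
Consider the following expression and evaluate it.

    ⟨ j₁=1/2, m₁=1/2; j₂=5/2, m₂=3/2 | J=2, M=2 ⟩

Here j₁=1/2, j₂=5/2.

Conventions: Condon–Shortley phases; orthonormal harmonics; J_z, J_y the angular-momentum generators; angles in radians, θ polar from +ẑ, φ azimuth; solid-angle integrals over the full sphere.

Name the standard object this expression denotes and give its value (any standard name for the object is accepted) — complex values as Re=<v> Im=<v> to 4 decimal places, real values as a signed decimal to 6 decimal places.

Clebsch–Gordan coefficient, +√(1/6) ≈ +0.408248

This is a Clebsch–Gordan (vector-coupling) coefficient.
√[5·1!0!4!/6! · 1!0!4!1!4!0!] = √(96)
  +(−1)^0/∏(0,1,0,4,0,0)! = 1/24  (running 1/24)
⟨..|..⟩ = √(96)·(1/24) = +0.408248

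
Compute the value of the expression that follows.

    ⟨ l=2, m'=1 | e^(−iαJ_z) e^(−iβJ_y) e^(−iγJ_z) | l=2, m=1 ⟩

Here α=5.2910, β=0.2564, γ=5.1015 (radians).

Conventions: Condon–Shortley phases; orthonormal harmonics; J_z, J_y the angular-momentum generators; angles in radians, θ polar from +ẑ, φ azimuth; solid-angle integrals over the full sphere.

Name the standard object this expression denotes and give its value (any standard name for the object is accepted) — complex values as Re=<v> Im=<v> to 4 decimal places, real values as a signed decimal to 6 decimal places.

This is a Wigner D-matrix element — the rotation-matrix element ⟨l m'| R(α,β,γ) |l m⟩ in the angular-momentum basis.
D^2_{1,1}(5.2910,0.2564,5.1015) = e^{-i·1·5.2910}·d^2_{1,1}(0.2564)·e^{-i·1·5.1015}. Compute d first:
Half-angle: c=0.991794, s=0.127849. N=√(6·1·6·1)=6.000000
Admissible k: 0..1 (factorial args all ≥0)
  k=0: (−1)^0·6.0000/(6)·0.9918^4·0.1278^0 = +0.967576
  k=1: (−1)^1·6.0000/(2)·0.9918^2·0.1278^2 = -0.048235
d^2_{1,1}(0.2564) = +0.967576 -0.048235 = +0.919342
Attach z-rotation phases: D = e^{-i(1)(5.2910)}·(+0.919342)·e^{-i(1)(5.1015)} = -0.521430+0.757166i

Wigner D-matrix element, Re=-0.5214 Im=0.7572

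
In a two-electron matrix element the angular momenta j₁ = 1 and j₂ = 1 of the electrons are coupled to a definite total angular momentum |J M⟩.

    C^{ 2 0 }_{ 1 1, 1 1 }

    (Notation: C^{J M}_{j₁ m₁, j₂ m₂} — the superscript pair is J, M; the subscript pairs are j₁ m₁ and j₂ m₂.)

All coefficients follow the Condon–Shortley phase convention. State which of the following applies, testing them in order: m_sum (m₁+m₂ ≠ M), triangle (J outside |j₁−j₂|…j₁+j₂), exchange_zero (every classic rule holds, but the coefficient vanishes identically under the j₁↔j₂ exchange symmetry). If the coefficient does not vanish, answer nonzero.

m-sum: m₁+m₂ = 1+1 = 2, M = 0  ✗ ⇒ coefficient is 0

m_sum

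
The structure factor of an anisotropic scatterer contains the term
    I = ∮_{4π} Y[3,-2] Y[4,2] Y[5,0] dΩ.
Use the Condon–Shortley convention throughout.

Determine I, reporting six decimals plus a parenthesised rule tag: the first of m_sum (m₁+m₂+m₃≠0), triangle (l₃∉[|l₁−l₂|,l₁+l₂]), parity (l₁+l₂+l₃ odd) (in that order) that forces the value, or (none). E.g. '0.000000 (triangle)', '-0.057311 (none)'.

-0.171327 (none)

m-sum 0 ✓  L=12 even ✓  1≤5≤7 ✓
Π(2lᵢ+1) = 7×9×11 = 693
triangle coeff Δ(3,4,5) = 1/180180
Σ_t [0,2]: t=0:+1/576 t=1:−1/144 t=2:+1/576 = -1/288
(3j)²=20/1001 [(3 4 5; 0 0 0)], sign=+1
Σ_t [1,2]: t=1:−1/2880 t=2:+1/576 = 1/720
(3j)²=80/3003 [(3 4 5; -2 2 0)], sign=-1
⇒ 4πI² = 4800/13013
I = (-1)√(4800/13013/(4π)) = -0.17132746
No selection rule forces the value: the integral is nonzero (none).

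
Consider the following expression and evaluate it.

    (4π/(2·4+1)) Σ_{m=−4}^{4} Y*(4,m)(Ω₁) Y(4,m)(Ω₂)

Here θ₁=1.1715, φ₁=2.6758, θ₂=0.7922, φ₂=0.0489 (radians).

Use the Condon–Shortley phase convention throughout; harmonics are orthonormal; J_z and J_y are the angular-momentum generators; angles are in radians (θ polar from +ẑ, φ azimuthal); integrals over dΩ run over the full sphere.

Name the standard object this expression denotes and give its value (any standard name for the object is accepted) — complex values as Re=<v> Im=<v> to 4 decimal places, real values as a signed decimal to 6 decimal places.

This sum is the spherical-harmonic addition theorem: it equals the Legendre polynomial P_l(cos γ) of the angle γ between the two directions.
Term-by-term m-sum for l=4 (normalisation 4π/9 = 1.396263):
  m=-4: (-0.091907, -0.305339) × (0.111496, -0.022091) = (-0.016993, -0.032014)  (running Σ = (-0.016993, -0.032014))
  m=-3: (-0.065668, 0.374863) × (0.313739, -0.046359) = (-0.003224, 0.120653)  (running Σ = (-0.020217, 0.088639))
  m=-2: (0.009825, -0.013217) × (0.413784, -0.040598) = (0.003529, -0.005868)  (running Σ = (-0.016688, 0.082772))
  m=-1: (0.294022, -0.147800) × (0.106872, -0.005230) = (0.030650, -0.017333)  (running Σ = (0.013961, 0.065438))
  m=0: (-0.077724, -0.000000) × (-0.347229, 0.000000) = (0.026988, 0.000000)  (running Σ = (0.040949, 0.065438))
  m=1: (-0.294022, -0.147800) × (-0.106872, -0.005230) = (0.030650, 0.017333)  (running Σ = (0.071599, 0.082772))
  m=2: (0.009825, 0.013217) × (0.413784, 0.040598) = (0.003529, 0.005868)  (running Σ = (0.075127, 0.088639))
  m=3: (0.065668, 0.374863) × (-0.313739, -0.046359) = (-0.003224, -0.120653)  (running Σ = (0.071903, -0.032014))
  m=4: (-0.091907, 0.305339) × (0.111496, 0.022091) = (-0.016993, 0.032014)  (running Σ = (0.054911, 0.000000))
Accumulated sum (0.054911, 0.000000); after 4π/(2l+1) scaling, (0.076670, 0.000000) ⇒ P_4 = 0.076670

Legendre polynomial (addition theorem), +0.076670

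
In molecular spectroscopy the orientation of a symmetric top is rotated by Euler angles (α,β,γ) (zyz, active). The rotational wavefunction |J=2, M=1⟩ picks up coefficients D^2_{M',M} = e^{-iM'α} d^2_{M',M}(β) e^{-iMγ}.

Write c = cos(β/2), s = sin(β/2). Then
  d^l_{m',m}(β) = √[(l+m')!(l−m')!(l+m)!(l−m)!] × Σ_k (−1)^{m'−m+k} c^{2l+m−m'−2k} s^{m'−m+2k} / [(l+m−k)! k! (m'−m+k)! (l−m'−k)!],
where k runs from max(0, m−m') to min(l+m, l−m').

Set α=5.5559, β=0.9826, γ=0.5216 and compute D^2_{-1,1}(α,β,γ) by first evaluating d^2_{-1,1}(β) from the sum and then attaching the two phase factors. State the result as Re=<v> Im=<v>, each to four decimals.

Re=0.1486 Im=-0.4454

Split into d^2_{-1,1}(β=0.9826) × two z-phases.
Half-angle: c=0.881720, s=0.471773. N=√(1·6·6·1)=6.000000
Admissible k: 2..3 (factorial args all ≥0)
  k=2: (−1)^0·6.0000/(2)·0.8817^2·0.4718^2 = +0.519097
  k=3: (−1)^1·6.0000/(6)·0.8817^0·0.4718^4 = -0.049537
d^2_{-1,1}(0.9826) = +0.519097 -0.049537 = +0.469560
Attach z-rotation phases: D = e^{-i(-1)(5.5559)}·(+0.469560)·e^{-i(1)(0.5216)} = +0.148559-0.445439i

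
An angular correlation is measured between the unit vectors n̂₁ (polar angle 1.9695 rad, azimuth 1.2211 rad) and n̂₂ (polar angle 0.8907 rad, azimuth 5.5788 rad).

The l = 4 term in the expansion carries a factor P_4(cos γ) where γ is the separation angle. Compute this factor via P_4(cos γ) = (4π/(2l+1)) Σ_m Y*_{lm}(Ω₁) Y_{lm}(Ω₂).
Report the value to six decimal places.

-0.277976

Expand P_4 via completeness: Σ_{m} conj(Y_{4,m}) at Ω₁ times Y_{4,m} at Ω₂ —
  m=-4: (+0.054634-0.314480i) × (-0.153307+0.051494i) = +0.007818+0.051025i  (running Σ = +0.007818+0.051025i)
  m=-3: (+0.329727+0.189537i) × (-0.190965+0.316880i) = -0.123027+0.068289i  (running Σ = -0.115209+0.119314i)
  m=-2: (-0.011963+0.010064i) × (+0.057688+0.352920i) = -0.004242-0.003641i  (running Σ = -0.119451+0.115673i)
  m=-1: (+0.112789+0.309279i) × (-0.040837-0.034703i) = +0.006127-0.016544i  (running Σ = -0.113324+0.099129i)
  m=0: (-0.076851-0.000000i) × (-0.358638+0.000000i) = +0.027562+0.000000i  (running Σ = -0.085762+0.099129i)
  m=1: (-0.112789+0.309279i) × (+0.040837-0.034703i) = +0.006127+0.016544i  (running Σ = -0.079635+0.115673i)
  m=2: (-0.011963-0.010064i) × (+0.057688-0.352920i) = -0.004242+0.003641i  (running Σ = -0.083877+0.119314i)
  m=3: (-0.329727+0.189537i) × (+0.190965+0.316880i) = -0.123027-0.068289i  (running Σ = -0.206904+0.051025i)
  m=4: (+0.054634+0.314480i) × (-0.153307-0.051494i) = +0.007818-0.051025i  (running Σ = -0.199085-0.000000i)
Total Σ_m = -0.199085-0.000000i. Multiply by 1.396263: -0.277976-0.000000i. P_4(cos γ) = -0.277976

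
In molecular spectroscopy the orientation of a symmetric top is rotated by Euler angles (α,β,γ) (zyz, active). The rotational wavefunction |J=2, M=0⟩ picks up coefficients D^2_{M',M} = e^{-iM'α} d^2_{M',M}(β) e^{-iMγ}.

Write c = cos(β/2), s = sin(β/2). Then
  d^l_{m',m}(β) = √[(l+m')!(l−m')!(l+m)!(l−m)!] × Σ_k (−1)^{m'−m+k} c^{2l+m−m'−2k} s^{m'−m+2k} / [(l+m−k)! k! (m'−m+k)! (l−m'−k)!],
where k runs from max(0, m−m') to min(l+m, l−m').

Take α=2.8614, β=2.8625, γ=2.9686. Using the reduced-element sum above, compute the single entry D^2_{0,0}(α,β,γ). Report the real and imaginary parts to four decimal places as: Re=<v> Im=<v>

Re=0.8862 Im=0.0000

First d^2_{0,0}(β=2.8625), then the phase factors e^{-i(0)α} and e^{-i(0)γ}:
c=cos(2.862500/2)=0.139094, s=sin(2.862500/2)=0.990279; N=√[2·2·2·2]=4.000000
k: max(0,(0)−(0))=0 … min(2+(0),2−(0))=2
  k=0: (−1)^0·4.0000/(4)·0.1391^4·0.9903^0 = +0.000374
  k=1: (−1)^1·4.0000/(1)·0.1391^2·0.9903^2 = -0.075891
  k=2: (−1)^2·4.0000/(4)·0.1391^0·0.9903^4 = +0.961680
d^2_{0,0}(2.8625) = +0.000374 -0.075891 +0.961680 = +0.886163
Attach z-rotation phases: D = e^{-i(0)(2.8614)}·(+0.886163)·e^{-i(0)(2.9686)} = +0.886163+0.000000i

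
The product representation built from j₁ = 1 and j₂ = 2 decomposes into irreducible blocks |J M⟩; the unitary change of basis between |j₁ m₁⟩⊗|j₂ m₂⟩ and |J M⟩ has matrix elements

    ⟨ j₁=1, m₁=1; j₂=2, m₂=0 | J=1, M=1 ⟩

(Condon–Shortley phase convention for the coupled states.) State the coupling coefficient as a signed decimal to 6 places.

√[3·2!0!2!/5! · 2!0!2!2!2!0!] = √(8/5)
  +(−1)^0/∏(0,2,0,2,0,0)! = 1/4  (running 1/4)
⟨..|..⟩ = √(8/5)·(1/4) = +0.316228

+√(1/10) ≈ +0.316228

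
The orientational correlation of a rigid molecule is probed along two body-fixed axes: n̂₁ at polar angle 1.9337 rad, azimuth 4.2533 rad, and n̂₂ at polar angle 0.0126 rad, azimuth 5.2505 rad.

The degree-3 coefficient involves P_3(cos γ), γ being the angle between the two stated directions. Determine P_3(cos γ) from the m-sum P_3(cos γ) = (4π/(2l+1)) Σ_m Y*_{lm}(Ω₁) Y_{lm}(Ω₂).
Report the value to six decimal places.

Expand P_3 via completeness: Σ_{m} conj(Y_{3,m}) at Ω₁ times Y_{3,m} at Ω₂ —
  [-3]  conj(Y_{3,-3})(Ω₁) = (0.334533, 0.065562) ; Y_{3,-3}(Ω₂) = (-0.000001, 0.000000) ; Δ = (-0.000000, -0.000000)
  [-2]  conj(Y_{3,-2})(Ω₁) = (0.192550, -0.251916) ; Y_{3,-2}(Ω₂) = (-0.000077, 0.000143) ; Δ = (0.000021, 0.000047)
  [-1]  conj(Y_{3,-1})(Ω₁) = (0.049525, 0.100189) ; Y_{3,-1}(Ω₂) = (0.008346, 0.013983) ; Δ = (-0.000988, 0.001529)
  [+0]  conj(Y_{3,0})(Ω₁) = (0.313951, -0.000000) ; Y_{3,0}(Ω₂) = (0.745997, 0.000000) ; Δ = (0.234207, 0.000000)
  [+1]  conj(Y_{3,1})(Ω₁) = (-0.049525, 0.100189) ; Y_{3,1}(Ω₂) = (-0.008346, 0.013983) ; Δ = (-0.000988, -0.001529)
  [+2]  conj(Y_{3,2})(Ω₁) = (0.192550, 0.251916) ; Y_{3,2}(Ω₂) = (-0.000077, -0.000143) ; Δ = (0.000021, -0.000047)
  [+3]  conj(Y_{3,3})(Ω₁) = (-0.334533, 0.065562) ; Y_{3,3}(Ω₂) = (0.000001, 0.000000) ; Δ = (-0.000000, 0.000000)
Total Σ_m = (0.232273, -0.000000). Multiply by 1.795196: (0.416976, -0.000000). P_3(cos γ) = 0.416976

0.416976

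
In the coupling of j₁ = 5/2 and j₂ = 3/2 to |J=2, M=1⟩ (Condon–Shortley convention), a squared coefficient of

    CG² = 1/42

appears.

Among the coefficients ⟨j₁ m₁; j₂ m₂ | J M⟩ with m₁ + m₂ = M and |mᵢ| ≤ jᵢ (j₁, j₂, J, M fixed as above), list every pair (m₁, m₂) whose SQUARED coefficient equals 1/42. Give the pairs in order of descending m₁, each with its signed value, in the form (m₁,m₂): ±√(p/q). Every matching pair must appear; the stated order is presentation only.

(3/2,-1/2): +√(1/42)

Admissible pairs with m₁+m₂ = M = 1: (-1/2,3/2), (1/2,1/2), (3/2,-1/2), (5/2,-3/2)
  (m₁,m₂)=(5/2,-3/2): CG² = 5/14, CG = +√(5/14)
  (m₁,m₂)=(3/2,-1/2): CG² = 1/42, CG = +√(1/42)   ← matches the target
  (m₁,m₂)=(1/2,1/2): CG² = 25/84, CG = −√(25/84)
  (m₁,m₂)=(-1/2,3/2): CG² = 9/28, CG = +√(9/28)
Pairs with CG² = 1/42: (3/2,-1/2): +√(1/42)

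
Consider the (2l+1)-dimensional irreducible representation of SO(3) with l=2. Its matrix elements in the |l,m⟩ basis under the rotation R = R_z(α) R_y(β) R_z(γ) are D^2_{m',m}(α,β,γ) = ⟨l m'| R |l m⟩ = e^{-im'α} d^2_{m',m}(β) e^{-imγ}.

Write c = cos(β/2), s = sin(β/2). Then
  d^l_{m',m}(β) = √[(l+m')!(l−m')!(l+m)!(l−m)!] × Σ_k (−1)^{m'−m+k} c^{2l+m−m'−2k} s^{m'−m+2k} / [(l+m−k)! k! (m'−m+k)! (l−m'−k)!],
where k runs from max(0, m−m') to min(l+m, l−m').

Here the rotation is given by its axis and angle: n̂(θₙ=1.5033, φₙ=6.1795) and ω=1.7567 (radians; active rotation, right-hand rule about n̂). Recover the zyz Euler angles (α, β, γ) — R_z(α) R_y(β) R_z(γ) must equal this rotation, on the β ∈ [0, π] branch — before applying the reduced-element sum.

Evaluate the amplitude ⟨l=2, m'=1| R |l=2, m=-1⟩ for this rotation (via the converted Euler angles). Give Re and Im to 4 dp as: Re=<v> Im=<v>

Re=-0.3700 Im=-0.0778

Axis–angle → zyz. n̂ = (sinθₙcosφₙ, sinθₙsinφₙ, cosθₙ) = (+0.992365, -0.103264, +0.067445), ω = 1.7567.
R = I cosω + sinω [n̂]ₓ + (1−cosω) n̂n̂ᵀ gives
  R = [+0.981976, -0.187700, -0.022184; -0.055134, -0.172200, -0.983518; +0.180786, +0.967014, -0.179445]
β = atan2(√(R₁₃²+R₂₃²), R₃₃) = 1.751219; α = atan2(R₂₃, R₁₃) mod 2π = 4.689838; γ = atan2(R₃₂, −R₃₁) mod 2π = 1.755615
Split into d^2_{1,-1}(β=1.7512) × two z-phases.
Half-angle: c=0.640529, s=0.767934. N=√(6·1·1·6)=6.000000
Admissible k: 0..1 (factorial args all ≥0)
  k=0: (−1)^2·6.0000/(2)·0.6405^2·0.7679^2 = +0.725850
  k=1: (−1)^3·6.0000/(6)·0.6405^0·0.7679^4 = -0.347773
d^2_{1,-1}(1.7512) = +0.725850 -0.347773 = +0.378077
Attach z-rotation phases: D = e^{-i(1)(4.6898)}·(+0.378077)·e^{-i(-1)(1.7556)} = -0.369977-0.077841i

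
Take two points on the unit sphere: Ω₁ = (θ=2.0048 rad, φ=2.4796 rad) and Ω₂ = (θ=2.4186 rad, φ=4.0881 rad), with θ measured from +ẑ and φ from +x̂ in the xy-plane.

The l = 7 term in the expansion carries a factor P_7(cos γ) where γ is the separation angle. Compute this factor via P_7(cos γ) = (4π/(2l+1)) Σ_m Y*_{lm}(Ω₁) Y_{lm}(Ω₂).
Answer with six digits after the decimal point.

-0.234731

Expand P_7 via completeness: Σ_{m} conj(Y_{7,m}) at Ω₁ times Y_{7,m} at Ω₂ —
  [-7]  conj(Y_{7,-7})(Ω₁) = +0.019830-0.252283i ; Y_{7,-7}(Ω₂) = -0.026143+0.009317i ; Δ = +0.001832+0.006780i
  [-6]  conj(Y_{7,-6})(Ω₁) = +0.296052-0.323949i ; Y_{7,-6}(Ω₂) = -0.096855-0.066853i ; Δ = -0.050331+0.011584i
  [-5]  conj(Y_{7,-5})(Ω₁) = +0.288833-0.049096i ; Y_{7,-5}(Ω₂) = -0.005913-0.293459i ; Δ = -0.016116-0.084470i
  [-4]  conj(Y_{7,-4})(Ω₁) = -0.129134-0.069480i ; Y_{7,-4}(Ω₂) = +0.363260-0.272976i ; Δ = -0.065876+0.010011i
  [-3]  conj(Y_{7,-3})(Ω₁) = -0.139954-0.317496i ; Y_{7,-3}(Ω₂) = +0.339475+0.105783i ; Δ = -0.013925-0.122587i
  [-2]  conj(Y_{7,-2})(Ω₁) = -0.000270+0.001071i ; Y_{7,-2}(Ω₂) = -0.026703-0.079985i ; Δ = +0.000093-0.000007i
  [-1]  conj(Y_{7,-1})(Ω₁) = -0.263571+0.205401i ; Y_{7,-1}(Ω₂) = +0.230401-0.319822i ; Δ = +0.004965+0.131620i
  [+0]  conj(Y_{7,0})(Ω₁) = -0.040307-0.000000i ; Y_{7,0}(Ω₂) = +0.036585+0.000000i ; Δ = -0.001475-0.000000i
  [+1]  conj(Y_{7,1})(Ω₁) = +0.263571+0.205401i ; Y_{7,1}(Ω₂) = -0.230401-0.319822i ; Δ = +0.004965-0.131620i
  [+2]  conj(Y_{7,2})(Ω₁) = -0.000270-0.001071i ; Y_{7,2}(Ω₂) = -0.026703+0.079985i ; Δ = +0.000093+0.000007i
  [+3]  conj(Y_{7,3})(Ω₁) = +0.139954-0.317496i ; Y_{7,3}(Ω₂) = -0.339475+0.105783i ; Δ = -0.013925+0.122587i
  [+4]  conj(Y_{7,4})(Ω₁) = -0.129134+0.069480i ; Y_{7,4}(Ω₂) = +0.363260+0.272976i ; Δ = -0.065876-0.010011i
  [+5]  conj(Y_{7,5})(Ω₁) = -0.288833-0.049096i ; Y_{7,5}(Ω₂) = +0.005913-0.293459i ; Δ = -0.016116+0.084470i
  [+6]  conj(Y_{7,6})(Ω₁) = +0.296052+0.323949i ; Y_{7,6}(Ω₂) = -0.096855+0.066853i ; Δ = -0.050331-0.011584i
  [+7]  conj(Y_{7,7})(Ω₁) = -0.019830-0.252283i ; Y_{7,7}(Ω₂) = +0.026143+0.009317i ; Δ = +0.001832-0.006780i
Σ over m = -0.280190+0.000000i; ×(4π/15) → -0.234731+0.000000i. Real part: -0.234731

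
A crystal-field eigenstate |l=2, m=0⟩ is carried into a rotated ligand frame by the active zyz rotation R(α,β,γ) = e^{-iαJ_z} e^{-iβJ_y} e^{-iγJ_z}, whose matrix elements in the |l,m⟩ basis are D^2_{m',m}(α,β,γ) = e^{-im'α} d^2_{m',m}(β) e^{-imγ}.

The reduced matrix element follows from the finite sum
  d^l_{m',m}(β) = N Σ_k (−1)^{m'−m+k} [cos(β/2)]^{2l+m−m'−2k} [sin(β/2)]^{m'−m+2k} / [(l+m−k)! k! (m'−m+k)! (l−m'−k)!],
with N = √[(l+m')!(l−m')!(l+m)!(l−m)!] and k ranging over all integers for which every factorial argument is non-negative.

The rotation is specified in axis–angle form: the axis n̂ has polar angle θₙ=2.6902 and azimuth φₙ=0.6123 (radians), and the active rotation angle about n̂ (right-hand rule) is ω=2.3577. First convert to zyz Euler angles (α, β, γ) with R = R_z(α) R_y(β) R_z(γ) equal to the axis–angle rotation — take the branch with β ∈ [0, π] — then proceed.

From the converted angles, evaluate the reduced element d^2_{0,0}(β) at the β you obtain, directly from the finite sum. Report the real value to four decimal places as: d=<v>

Axis–angle → zyz. n̂ = (sinθₙcosφₙ, sinθₙsinφₙ, cosθₙ) = (+0.356970, +0.250717, -0.899840), ω = 2.3577.
R = I cosω + sinω [n̂]ₓ + (1−cosω) n̂n̂ᵀ gives
  R = [-0.490502, +0.788204, -0.371676; -0.482446, -0.600796, -0.637409; -0.725709, -0.133337, +0.674957]
β = atan2(√(R₁₃²+R₂₃²), R₃₃) = 0.829890; α = atan2(R₂₃, R₁₃) mod 2π = 4.184486; γ = atan2(R₃₂, −R₃₁) mod 2π = 6.101478
d^2_{0,0}(β=0.8299) via the finite sum:
With c≡cos(β/2)=0.915139 and s≡sin(β/2)=0.403139, N=[2·2·2·2]^{1/2}=4.000000
k: max(0,(0)−(0))=0 … min(2+(0),2−(0))=2
  k=0: (−1)^0·4.0000/(4)·0.9151^4·0.4031^0 = +0.701370
  k=1: (−1)^1·4.0000/(1)·0.9151^2·0.4031^2 = -0.544433
  k=2: (−1)^2·4.0000/(4)·0.9151^0·0.4031^4 = +0.026413
d^2_{0,0}(0.8299) = +0.701370 -0.544433 +0.026413 = +0.183351

d=0.1834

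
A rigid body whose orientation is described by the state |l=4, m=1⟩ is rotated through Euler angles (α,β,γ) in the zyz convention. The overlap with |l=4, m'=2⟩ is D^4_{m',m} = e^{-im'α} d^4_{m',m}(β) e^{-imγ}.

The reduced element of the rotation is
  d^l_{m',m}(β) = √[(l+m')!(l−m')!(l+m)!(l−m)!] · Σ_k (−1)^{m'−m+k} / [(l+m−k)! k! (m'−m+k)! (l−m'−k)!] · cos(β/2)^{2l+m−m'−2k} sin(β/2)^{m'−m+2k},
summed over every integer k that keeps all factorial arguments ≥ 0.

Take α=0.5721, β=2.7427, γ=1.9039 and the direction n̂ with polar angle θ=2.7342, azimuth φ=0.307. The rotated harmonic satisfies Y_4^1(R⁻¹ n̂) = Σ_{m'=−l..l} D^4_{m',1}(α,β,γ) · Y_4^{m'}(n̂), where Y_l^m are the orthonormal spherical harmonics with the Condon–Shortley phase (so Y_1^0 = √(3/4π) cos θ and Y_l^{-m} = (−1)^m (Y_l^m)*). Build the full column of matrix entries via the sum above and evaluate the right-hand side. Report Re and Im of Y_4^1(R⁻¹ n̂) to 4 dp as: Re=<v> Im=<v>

Need the full column D^4_{m',1} for m'=−4..4 at α=0.5721, β=2.7427, γ=1.9039.
cos(β/2)=0.198127, sin(β/2)=0.980176
d^4_{-4,1}: single k=5 term ⇒ +0.052656;  D = +0.048811+0.019751i
d^4_{-3,1}: k∈[4..5] ⇒ +0.018815 -0.276300 = -0.257485;  D = -0.252968+0.048021i
d^4_{-2,1}: k∈[3..5] ⇒ +0.004066 -0.149264 +0.730649 = +0.585451;  D = +0.424477-0.403202i
d^4_{-1,1}: k∈[2..5] ⇒ +0.000581 -0.042669 +0.522159 -0.851989 = -0.371918;  D = -0.088043+0.361347i
d^4_{0,1}: k∈[1..4] ⇒ +0.000053 -0.007714 +0.188806 -0.770172 = -0.589027;  D = +0.192599+0.556650i
d^4_{1,1}: k∈[0..3] ⇒ +0.000002 -0.000872 +0.042669 -0.348106 = -0.306306;  D = +0.240926+0.189152i
d^4_{2,1}: k∈[0..2] ⇒ -0.000050 +0.006099 -0.099510 = -0.093461;  D = +0.093053+0.008725i
d^4_{3,1}: k∈[0..1] ⇒ +0.000461 -0.018815 = -0.018354;  D = +0.016292-0.008453i
d^4_{4,1}: single k=0 term ⇒ -0.002151;  D = +0.001069-0.001867i
Y_4^{m'}(θ=2.7342,φ=0.307) and Σ D·Y over m':
  (+0.0488+0.0198i)·(+0.0037-0.0103i)  (-0.2530+0.0480i)·(-0.0432+0.0569i)  (+0.4245-0.4032i)·(+0.2104-0.1483i)  (-0.0880+0.3613i)·(-0.4759+0.1509i)  (+0.1926+0.5566i)·(+0.2733+0.0000i)  (+0.2409+0.1892i)·(+0.4759+0.1509i)  (+0.0931+0.0087i)·(+0.2104+0.1483i)  (+0.0163-0.0085i)·(+0.0432+0.0569i)  (+0.0011-0.0019i)·(+0.0037+0.0103i)
Y_4^1(R⁻¹ n̂) = +0.183725-0.055254i

Re=0.1837 Im=-0.0553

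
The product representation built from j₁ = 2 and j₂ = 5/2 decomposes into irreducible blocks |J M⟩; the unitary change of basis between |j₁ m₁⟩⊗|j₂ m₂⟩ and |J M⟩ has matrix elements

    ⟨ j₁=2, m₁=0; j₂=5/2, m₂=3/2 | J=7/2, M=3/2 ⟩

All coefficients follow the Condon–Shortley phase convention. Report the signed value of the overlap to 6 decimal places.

−√(2/7) ≈ -0.534522

√[8·1!3!4!/9! · 2!2!4!1!5!2!] = √(512/7)
  +(−1)^0/∏(0,1,2,4,1,0)! = 1/48  (running 1/48)
  +(−1)^1/∏(1,0,1,3,2,1)! = -1/12  (running -1/16)
⟨..|..⟩ = √(512/7)·(-1/16) = -0.534522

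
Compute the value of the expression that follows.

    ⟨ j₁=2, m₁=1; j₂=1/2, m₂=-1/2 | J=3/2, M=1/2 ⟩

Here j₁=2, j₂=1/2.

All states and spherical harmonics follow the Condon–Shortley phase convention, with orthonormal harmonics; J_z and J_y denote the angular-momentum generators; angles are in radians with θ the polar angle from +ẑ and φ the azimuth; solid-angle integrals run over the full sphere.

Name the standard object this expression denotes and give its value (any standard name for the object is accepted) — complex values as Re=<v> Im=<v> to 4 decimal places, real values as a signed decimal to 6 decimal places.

Clebsch–Gordan coefficient, +√(3/5) ≈ +0.774597

This is a Clebsch–Gordan (vector-coupling) coefficient.
j₁+j₂−J=1  J+j₁−j₂=3  J−j₁+j₂=0  j₁+j₂+J+1=5
(j₁±m₁, j₂±m₂, J±M) = (3,1,0,1,2,1)
P² = 12/5
sum k=0..0:
  [0] +1/2 = 1/2
S = 1/2
C² = P²·S² = 3/5 ; C = +0.774597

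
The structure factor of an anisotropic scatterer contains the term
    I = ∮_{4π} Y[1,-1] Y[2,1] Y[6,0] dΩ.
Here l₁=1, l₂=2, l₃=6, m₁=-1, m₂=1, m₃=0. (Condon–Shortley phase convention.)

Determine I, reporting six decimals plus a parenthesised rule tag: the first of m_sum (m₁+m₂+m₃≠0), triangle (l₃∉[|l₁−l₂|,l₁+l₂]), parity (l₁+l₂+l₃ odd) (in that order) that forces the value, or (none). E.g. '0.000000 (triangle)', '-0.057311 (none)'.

0.000000 (triangle)

triangle: need 1≤l₃≤3, have 6; I=0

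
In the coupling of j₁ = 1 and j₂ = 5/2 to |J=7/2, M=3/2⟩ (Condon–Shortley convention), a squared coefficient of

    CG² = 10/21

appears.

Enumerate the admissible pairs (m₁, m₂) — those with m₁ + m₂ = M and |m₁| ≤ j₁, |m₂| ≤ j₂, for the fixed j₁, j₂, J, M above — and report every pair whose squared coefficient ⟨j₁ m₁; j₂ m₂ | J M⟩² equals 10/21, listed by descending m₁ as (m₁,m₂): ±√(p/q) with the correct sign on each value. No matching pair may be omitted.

Admissible pairs with m₁+m₂ = M = 3/2: (-1,5/2), (0,3/2), (1,1/2)
  (m₁,m₂)=(1,1/2): CG² = 10/21, CG = +√(10/21)   ← matches the target
  (m₁,m₂)=(0,3/2): CG² = 10/21, CG = +√(10/21)   ← matches the target
  (m₁,m₂)=(-1,5/2): CG² = 1/21, CG = +√(1/21)
Pairs with CG² = 10/21: (1,1/2): +√(10/21); (0,3/2): +√(10/21)

(1,1/2): +√(10/21); (0,3/2): +√(10/21)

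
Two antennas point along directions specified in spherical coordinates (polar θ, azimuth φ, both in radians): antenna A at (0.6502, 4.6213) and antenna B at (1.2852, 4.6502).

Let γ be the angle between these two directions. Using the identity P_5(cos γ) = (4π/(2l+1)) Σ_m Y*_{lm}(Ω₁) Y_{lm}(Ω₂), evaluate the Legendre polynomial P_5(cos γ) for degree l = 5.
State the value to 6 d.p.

-0.393255

Addition theorem: P_5(cos γ) = (4π/11) Σ_m Y*_{lm}(Ω₁) Y_{lm}(Ω₂), m = −5…5:
  m=-5: (-0.01659 - 0.03388j) × (-0.11548 + 0.35934j) = 0.01409 - 0.00205j  (running Σ = 0.01409 - 0.00205j)
  m=-4: (0.14657 - 0.05590j) × (0.33968 + 0.08628j) = 0.05461 - 0.00634j  (running Σ = 0.06870 - 0.00839j)
  m=-3: (0.09738 + 0.34744j) × (-0.01619 + 0.08578j) = -0.03138 + 0.00273j  (running Σ = 0.03732 - 0.00566j)
  m=-2: (-0.43785 + 0.08066j) × (0.33231 + 0.04155j) = -0.14886 + 0.00861j  (running Σ = -0.11153 + 0.00295j)
  m=-1: (-0.00987 - 0.10802j) × (-0.00040 + 0.00647j) = 0.00070 - 0.00002j  (running Σ = -0.11083 + 0.00293j)
  m=0: (-0.37804 + 0.00000j) × (0.32424 + 0.00000j) = -0.12258 + 0.00000j  (running Σ = -0.23341 + 0.00293j)
  m=1: (0.00987 - 0.10802j) × (0.00040 + 0.00647j) = 0.00070 + 0.00002j  (running Σ = -0.23270 + 0.00295j)
  m=2: (-0.43785 - 0.08066j) × (0.33231 - 0.04155j) = -0.14886 - 0.00861j  (running Σ = -0.38156 - 0.00566j)
  m=3: (-0.09738 + 0.34744j) × (0.01619 + 0.08578j) = -0.03138 - 0.00273j  (running Σ = -0.41294 - 0.00839j)
  m=4: (0.14657 + 0.05590j) × (0.33968 - 0.08628j) = 0.05461 + 0.00634j  (running Σ = -0.35833 - 0.00205j)
  m=5: (0.01659 - 0.03388j) × (0.11548 + 0.35934j) = 0.01409 + 0.00205j  (running Σ = -0.34424 - 0.00000j)
Σ over m = -0.34424 - 0.00000j; ×(4π/11) → -0.39326 - 0.00000j. Real part: -0.393255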